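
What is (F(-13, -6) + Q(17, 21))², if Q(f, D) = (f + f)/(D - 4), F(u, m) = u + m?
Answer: 289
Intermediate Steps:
F(u, m) = m + u
Q(f, D) = 2*f/(-4 + D) (Q(f, D) = (2*f)/(-4 + D) = 2*f/(-4 + D))
(F(-13, -6) + Q(17, 21))² = ((-6 - 13) + 2*17/(-4 + 21))² = (-19 + 2*17/17)² = (-19 + 2*17*(1/17))² = (-19 + 2)² = (-17)² = 289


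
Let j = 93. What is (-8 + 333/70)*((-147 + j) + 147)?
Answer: -21111/70 ≈ -301.59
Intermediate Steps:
(-8 + 333/70)*((-147 + j) + 147) = (-8 + 333/70)*((-147 + 93) + 147) = (-8 + 333*(1/70))*(-54 + 147) = (-8 + 333/70)*93 = -227/70*93 = -21111/70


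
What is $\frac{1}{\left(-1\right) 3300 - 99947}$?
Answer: $- \frac{1}{103247} \approx -9.6855 \cdot 10^{-6}$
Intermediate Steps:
$\frac{1}{\left(-1\right) 3300 - 99947} = \frac{1}{-3300 - 99947} = \frac{1}{-103247} = - \frac{1}{103247}$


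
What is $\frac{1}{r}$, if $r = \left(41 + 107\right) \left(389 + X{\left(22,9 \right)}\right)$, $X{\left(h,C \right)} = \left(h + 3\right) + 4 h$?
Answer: $\frac{1}{74296} \approx 1.346 \cdot 10^{-5}$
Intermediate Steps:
$X{\left(h,C \right)} = 3 + 5 h$ ($X{\left(h,C \right)} = \left(3 + h\right) + 4 h = 3 + 5 h$)
$r = 74296$ ($r = \left(41 + 107\right) \left(389 + \left(3 + 5 \cdot 22\right)\right) = 148 \left(389 + \left(3 + 110\right)\right) = 148 \left(389 + 113\right) = 148 \cdot 502 = 74296$)
$\frac{1}{r} = \frac{1}{74296}$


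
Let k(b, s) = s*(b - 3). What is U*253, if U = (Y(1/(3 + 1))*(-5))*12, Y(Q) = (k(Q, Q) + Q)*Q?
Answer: 26565/16 ≈ 1660.3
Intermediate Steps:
k(b, s) = s*(-3 + b)
Y(Q) = Q*(Q + Q*(-3 + Q)) (Y(Q) = (Q*(-3 + Q) + Q)*Q = (Q + Q*(-3 + Q))*Q = Q*(Q + Q*(-3 + Q)))
U = 105/16 (U = (((1/(3 + 1))²*(-2 + 1/(3 + 1)))*(-5))*12 = (((1/4)²*(-2 + 1/4))*(-5))*12 = (((¼)²*(-2 + ¼))*(-5))*12 = (((1/16)*(-7/4))*(-5))*12 = -7/64*(-5)*12 = (35/64)*12 = 105/16 ≈ 6.5625)
U*253 = (105/16)*253 = 26565/16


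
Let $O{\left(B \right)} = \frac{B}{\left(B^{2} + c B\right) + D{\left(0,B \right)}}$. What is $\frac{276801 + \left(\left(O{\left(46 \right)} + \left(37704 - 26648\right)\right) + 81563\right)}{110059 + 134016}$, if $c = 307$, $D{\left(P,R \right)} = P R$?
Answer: $\frac{130405261}{86158475} \approx 1.5136$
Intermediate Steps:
$O{\left(B \right)} = \frac{B}{B^{2} + 307 B}$ ($O{\left(B \right)} = \frac{B}{\left(B^{2} + 307 B\right) + 0 B} = \frac{B}{\left(B^{2} + 307 B\right) + 0} = \frac{B}{B^{2} + 307 B}$)
$\frac{276801 + \left(\left(O{\left(46 \right)} + \left(37704 - 26648\right)\right) + 81563\right)}{110059 + 134016} = \frac{276801 + \left(\left(\frac{1}{307 + 46} + \left(37704 - 26648\right)\right) + 81563\right)}{110059 + 134016} = \frac{276801 + \left(\left(\frac{1}{353} + 11056\right) + 81563\right)}{244075} = \left(276801 + \left(\left(\frac{1}{353} + 11056\right) + 81563\right)\right) \frac{1}{244075} = \left(276801 + \left(\frac{3902769}{353} + 81563\right)\right) \frac{1}{244075} = \left(276801 + \frac{32694508}{353}\right) \frac{1}{244075} = \frac{130405261}{353} \cdot \frac{1}{244075} = \frac{130405261}{86158475}$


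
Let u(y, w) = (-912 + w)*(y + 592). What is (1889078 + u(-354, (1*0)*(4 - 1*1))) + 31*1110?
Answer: 1706432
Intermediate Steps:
u(y, w) = (-912 + w)*(592 + y)
(1889078 + u(-354, (1*0)*(4 - 1*1))) + 31*1110 = (1889078 + (-539904 - 912*(-354) + 592*((1*0)*(4 - 1*1)) + ((1*0)*(4 - 1*1))*(-354))) + 31*1110 = (1889078 + (-539904 + 322848 + 592*(0*(4 - 1)) + (0*(4 - 1))*(-354))) + 34410 = (1889078 + (-539904 + 322848 + 592*(0*3) + (0*3)*(-354))) + 34410 = (1889078 + (-539904 + 322848 + 592*0 + 0*(-354))) + 34410 = (1889078 + (-539904 + 322848 + 0 + 0)) + 34410 = (1889078 - 217056) + 34410 = 1672022 + 34410 = 1706432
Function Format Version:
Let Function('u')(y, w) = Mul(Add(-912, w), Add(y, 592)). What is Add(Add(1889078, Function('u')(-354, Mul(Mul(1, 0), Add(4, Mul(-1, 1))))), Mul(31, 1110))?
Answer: 1706432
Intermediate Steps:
Function('u')(y, w) = Mul(Add(-912, w), Add(592, y))
Add(Add(1889078, Function('u')(-354, Mul(Mul(1, 0), Add(4, Mul(-1, 1))))), Mul(31, 1110)) = Add(Add(1889078, Add(-539904, Mul(-912, -354), Mul(592, Mul(Mul(1, 0), Add(4, Mul(-1, 1)))), Mul(Mul(Mul(1, 0), Add(4, Mul(-1, 1))), -354))), Mul(31, 1110)) = Add(Add(1889078, Add(-539904, 322848, Mul(592, Mul(0, Add(4, -1))), Mul(Mul(0, Add(4, -1)), -354))), 34410) = Add(Add(1889078, Add(-539904, 322848, Mul(592, Mul(0, 3)), Mul(Mul(0, 3), -354))), 34410) = Add(Add(1889078, Add(-539904, 322848, Mul(592, 0), Mul(0, -354))), 34410) = Add(Add(1889078, Add(-539904, 322848, 0, 0)), 34410) = Add(Add(1889078, -217056), 34410) = Add(1672022, 34410) = 1706432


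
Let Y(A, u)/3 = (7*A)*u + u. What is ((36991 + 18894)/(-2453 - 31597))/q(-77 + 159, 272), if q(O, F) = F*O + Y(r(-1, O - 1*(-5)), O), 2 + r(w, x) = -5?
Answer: -11177/71477760 ≈ -0.00015637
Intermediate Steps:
r(w, x) = -7 (r(w, x) = -2 - 5 = -7)
Y(A, u) = 3*u + 21*A*u (Y(A, u) = 3*((7*A)*u + u) = 3*(7*A*u + u) = 3*(u + 7*A*u) = 3*u + 21*A*u)
q(O, F) = -144*O + F*O (q(O, F) = F*O + 3*O*(1 + 7*(-7)) = F*O + 3*O*(1 - 49) = F*O + 3*O*(-48) = F*O - 144*O = -144*O + F*O)
((36991 + 18894)/(-2453 - 31597))/q(-77 + 159, 272) = ((36991 + 18894)/(-2453 - 31597))/(((-77 + 159)*(-144 + 272))) = (55885/(-34050))/((82*128)) = (55885*(-1/34050))/10496 = -11177/6810*1/10496 = -11177/71477760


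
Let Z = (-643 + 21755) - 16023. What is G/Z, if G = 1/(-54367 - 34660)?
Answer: -1/453058403 ≈ -2.2072e-9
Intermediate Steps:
Z = 5089 (Z = 21112 - 16023 = 5089)
G = -1/89027 (G = 1/(-89027) = -1/89027 ≈ -1.1233e-5)
G/Z = -1/89027/5089 = -1/89027*1/5089 = -1/453058403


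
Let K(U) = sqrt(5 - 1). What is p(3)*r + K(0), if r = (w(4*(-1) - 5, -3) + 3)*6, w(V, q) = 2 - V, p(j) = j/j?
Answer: 86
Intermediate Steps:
p(j) = 1
r = 84 (r = ((2 - (4*(-1) - 5)) + 3)*6 = ((2 - (-4 - 5)) + 3)*6 = ((2 - 1*(-9)) + 3)*6 = ((2 + 9) + 3)*6 = (11 + 3)*6 = 14*6 = 84)
K(U) = 2 (K(U) = sqrt(4) = 2)
p(3)*r + K(0) = 1*84 + 2 = 84 + 2 = 86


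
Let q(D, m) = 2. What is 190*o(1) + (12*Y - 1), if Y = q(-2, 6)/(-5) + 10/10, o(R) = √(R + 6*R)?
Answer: 31/5 + 190*√7 ≈ 508.89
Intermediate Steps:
o(R) = √7*√R (o(R) = √(7*R) = √7*√R)
Y = ⅗ (Y = 2/(-5) + 10/10 = 2*(-⅕) + 10*(⅒) = -⅖ + 1 = ⅗ ≈ 0.60000)
190*o(1) + (12*Y - 1) = 190*(√7*√1) + (12*(⅗) - 1) = 190*(√7*1) + (36/5 - 1) = 190*√7 + 31/5 = 31/5 + 190*√7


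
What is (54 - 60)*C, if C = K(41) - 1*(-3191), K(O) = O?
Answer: -19392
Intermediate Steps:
C = 3232 (C = 41 - 1*(-3191) = 41 + 3191 = 3232)
(54 - 60)*C = (54 - 60)*3232 = -6*3232 = -19392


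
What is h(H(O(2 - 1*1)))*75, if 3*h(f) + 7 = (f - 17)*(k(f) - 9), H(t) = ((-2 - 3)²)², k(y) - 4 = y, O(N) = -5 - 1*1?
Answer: 9423825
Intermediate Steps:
O(N) = -6 (O(N) = -5 - 1 = -6)
k(y) = 4 + y
H(t) = 625 (H(t) = ((-5)²)² = 25² = 625)
h(f) = -7/3 + (-17 + f)*(-5 + f)/3 (h(f) = -7/3 + ((f - 17)*((4 + f) - 9))/3 = -7/3 + ((-17 + f)*(-5 + f))/3 = -7/3 + (-17 + f)*(-5 + f)/3)
h(H(O(2 - 1*1)))*75 = (26 - 22/3*625 + (⅓)*625²)*75 = (26 - 13750/3 + (⅓)*390625)*75 = (26 - 13750/3 + 390625/3)*75 = 125651*75 = 9423825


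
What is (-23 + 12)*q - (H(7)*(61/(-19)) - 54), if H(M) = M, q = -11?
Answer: 3752/19 ≈ 197.47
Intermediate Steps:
(-23 + 12)*q - (H(7)*(61/(-19)) - 54) = (-23 + 12)*(-11) - (7*(61/(-19)) - 54) = -11*(-11) - (7*(61*(-1/19)) - 54) = 121 - (7*(-61/19) - 54) = 121 - (-427/19 - 54) = 121 - 1*(-1453/19) = 121 + 1453/19 = 3752/19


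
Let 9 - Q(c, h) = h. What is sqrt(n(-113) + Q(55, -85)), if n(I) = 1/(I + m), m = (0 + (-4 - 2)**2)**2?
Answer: sqrt(778421)/91 ≈ 9.6954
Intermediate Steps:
m = 1296 (m = (0 + (-6)**2)**2 = (0 + 36)**2 = 36**2 = 1296)
Q(c, h) = 9 - h
n(I) = 1/(1296 + I) (n(I) = 1/(I + 1296) = 1/(1296 + I))
sqrt(n(-113) + Q(55, -85)) = sqrt(1/(1296 - 113) + (9 - 1*(-85))) = sqrt(1/1183 + (9 + 85)) = sqrt(1/1183 + 94) = sqrt(111203/1183) = sqrt(778421)/91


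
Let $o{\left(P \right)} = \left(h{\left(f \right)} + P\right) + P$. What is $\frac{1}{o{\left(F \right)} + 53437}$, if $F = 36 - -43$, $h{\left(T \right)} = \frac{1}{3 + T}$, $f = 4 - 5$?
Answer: $\frac{2}{107191} \approx 1.8658 \cdot 10^{-5}$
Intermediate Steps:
$f = -1$
$F = 79$ ($F = 36 + 43 = 79$)
$o{\left(P \right)} = \frac{1}{2} + 2 P$ ($o{\left(P \right)} = \left(\frac{1}{3 - 1} + P\right) + P = \left(\frac{1}{2} + P\right) + P = \frac{1}{2} + 2 P$)
$\frac{1}{o{\left(F \right)} + 53437} = \frac{1}{\left(\frac{1}{2} + 2 \cdot 79\right) + 53437} = \frac{1}{\left(\frac{1}{2} + 158\right) + 53437} = \frac{1}{\frac{317}{2} + 53437} = \frac{1}{\frac{107191}{2}} = \frac{2}{107191}$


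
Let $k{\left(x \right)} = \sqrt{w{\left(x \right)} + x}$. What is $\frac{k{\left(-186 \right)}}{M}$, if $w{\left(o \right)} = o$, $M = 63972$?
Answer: $\frac{i \sqrt{93}}{31986} \approx 0.0003015 i$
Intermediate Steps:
$k{\left(x \right)} = \sqrt{2} \sqrt{x}$ ($k{\left(x \right)} = \sqrt{x + x} = \sqrt{2 x} = \sqrt{2} \sqrt{x}$)
$\frac{k{\left(-186 \right)}}{M} = \frac{\sqrt{2} \sqrt{-186}}{63972} = \sqrt{2} i \sqrt{186} \cdot \frac{1}{63972} = 2 i \sqrt{93} \cdot \frac{1}{63972} = \frac{i \sqrt{93}}{31986}$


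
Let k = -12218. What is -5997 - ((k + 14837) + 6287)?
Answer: -14903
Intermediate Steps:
-5997 - ((k + 14837) + 6287) = -5997 - ((-12218 + 14837) + 6287) = -5997 - (2619 + 6287) = -5997 - 1*8906 = -5997 - 8906 = -14903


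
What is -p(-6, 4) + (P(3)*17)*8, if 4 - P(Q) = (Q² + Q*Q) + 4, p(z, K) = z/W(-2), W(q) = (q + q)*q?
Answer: -9789/4 ≈ -2447.3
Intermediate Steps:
W(q) = 2*q² (W(q) = (2*q)*q = 2*q²)
p(z, K) = z/8 (p(z, K) = z/((2*(-2)²)) = z/((2*4)) = z/8)
P(Q) = -2*Q² (P(Q) = 4 - ((Q² + Q*Q) + 4) = 4 - ((Q² + Q²) + 4) = 4 - (2*Q² + 4) = 4 - (4 + 2*Q²) = 4 + (-4 - 2*Q²) = -2*Q²)
-p(-6, 4) + (P(3)*17)*8 = -(-6)/8 + (-2*3²*17)*8 = -1*(-¾) + (-2*9*17)*8 = ¾ - 18*17*8 = ¾ - 306*8 = ¾ - 2448 = -9789/4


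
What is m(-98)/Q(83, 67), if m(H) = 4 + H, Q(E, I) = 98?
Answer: -47/49 ≈ -0.95918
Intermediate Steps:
m(-98)/Q(83, 67) = (4 - 98)/98 = -94*1/98 = -47/49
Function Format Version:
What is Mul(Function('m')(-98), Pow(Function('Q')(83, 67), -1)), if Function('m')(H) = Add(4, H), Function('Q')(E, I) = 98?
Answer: Rational(-47, 49) ≈ -0.95918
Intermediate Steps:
Mul(Function('m')(-98), Pow(Function('Q')(83, 67), -1)) = Mul(Add(4, -98), Pow(98, -1)) = Mul(-94, Rational(1, 98)) = Rational(-47, 49)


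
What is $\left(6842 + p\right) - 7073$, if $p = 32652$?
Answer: $32421$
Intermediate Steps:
$\left(6842 + p\right) - 7073 = \left(6842 + 32652\right) - 7073 = 39494 - 7073 = 32421$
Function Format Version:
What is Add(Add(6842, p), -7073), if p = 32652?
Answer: 32421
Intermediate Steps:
Add(Add(6842, p), -7073) = Add(Add(6842, 32652), -7073) = Add(39494, -7073) = 32421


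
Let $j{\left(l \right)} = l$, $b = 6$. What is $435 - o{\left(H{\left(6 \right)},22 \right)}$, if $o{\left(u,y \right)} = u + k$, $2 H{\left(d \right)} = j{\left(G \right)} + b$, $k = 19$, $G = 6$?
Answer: $410$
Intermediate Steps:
$H{\left(d \right)} = 6$ ($H{\left(d \right)} = \frac{6 + 6}{2} = \frac{1}{2} \cdot 12 = 6$)
$o{\left(u,y \right)} = 19 + u$ ($o{\left(u,y \right)} = u + 19 = 19 + u$)
$435 - o{\left(H{\left(6 \right)},22 \right)} = 435 - \left(19 + 6\right) = 435 - 25 = 410$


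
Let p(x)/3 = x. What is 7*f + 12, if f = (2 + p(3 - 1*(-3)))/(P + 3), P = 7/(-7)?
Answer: 82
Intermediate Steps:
p(x) = 3*x
P = -1 (P = 7*(-⅐) = -1)
f = 10 (f = (2 + 3*(3 - 1*(-3)))/(-1 + 3) = (2 + 3*(3 + 3))/2 = (2 + 3*6)*(½) = (2 + 18)*(½) = 20*(½) = 10)
7*f + 12 = 7*10 + 12 = 70 + 12 = 82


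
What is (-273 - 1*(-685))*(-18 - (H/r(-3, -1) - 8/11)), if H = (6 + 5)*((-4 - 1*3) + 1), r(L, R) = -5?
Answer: -690512/55 ≈ -12555.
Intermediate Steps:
H = -66 (H = 11*((-4 - 3) + 1) = 11*(-7 + 1) = 11*(-6) = -66)
(-273 - 1*(-685))*(-18 - (H/r(-3, -1) - 8/11)) = (-273 - 1*(-685))*(-18 - (-66/(-5) - 8/11)) = (-273 + 685)*(-18 - (-66*(-⅕) - 8*1/11)) = 412*(-18 - (66/5 - 8/11)) = 412*(-18 - 1*686/55) = 412*(-18 - 686/55) = 412*(-1676/55) = -690512/55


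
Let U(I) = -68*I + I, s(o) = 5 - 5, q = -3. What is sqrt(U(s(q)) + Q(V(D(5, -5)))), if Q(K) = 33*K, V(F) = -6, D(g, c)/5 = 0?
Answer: 3*I*sqrt(22) ≈ 14.071*I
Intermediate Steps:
D(g, c) = 0 (D(g, c) = 5*0 = 0)
s(o) = 0
U(I) = -67*I
sqrt(U(s(q)) + Q(V(D(5, -5)))) = sqrt(-67*0 + 33*(-6)) = sqrt(0 - 198) = sqrt(-198) = 3*I*sqrt(22)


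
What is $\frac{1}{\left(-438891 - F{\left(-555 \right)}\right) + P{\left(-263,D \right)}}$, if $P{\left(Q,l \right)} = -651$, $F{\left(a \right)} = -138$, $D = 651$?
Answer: $- \frac{1}{439404} \approx -2.2758 \cdot 10^{-6}$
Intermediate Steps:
$\frac{1}{\left(-438891 - F{\left(-555 \right)}\right) + P{\left(-263,D \right)}} = \frac{1}{\left(-438891 - -138\right) - 651} = \frac{1}{\left(-438891 + 138\right) - 651} = \frac{1}{-438753 - 651} = \frac{1}{-439404} = - \frac{1}{439404}$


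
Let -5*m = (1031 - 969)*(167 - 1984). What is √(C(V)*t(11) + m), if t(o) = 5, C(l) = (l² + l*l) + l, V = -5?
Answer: √568895/5 ≈ 150.85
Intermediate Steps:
C(l) = l + 2*l² (C(l) = (l² + l²) + l = 2*l² + l = l + 2*l²)
m = 112654/5 (m = -(1031 - 969)*(167 - 1984)/5 = -62*(-1817)/5 = -⅕*(-112654) = 112654/5 ≈ 22531.)
√(C(V)*t(11) + m) = √(-5*(1 + 2*(-5))*5 + 112654/5) = √(-5*(1 - 10)*5 + 112654/5) = √(-5*(-9)*5 + 112654/5) = √(45*5 + 112654/5) = √(225 + 112654/5) = √(113779/5) = √568895/5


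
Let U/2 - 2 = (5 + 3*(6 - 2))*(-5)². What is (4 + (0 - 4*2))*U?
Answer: -3416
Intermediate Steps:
U = 854 (U = 4 + 2*((5 + 3*(6 - 2))*(-5)²) = 4 + 2*((5 + 3*4)*25) = 4 + 2*((5 + 12)*25) = 4 + 2*(17*25) = 4 + 2*425 = 4 + 850 = 854)
(4 + (0 - 4*2))*U = (4 + (0 - 4*2))*854 = (4 + (0 - 8))*854 = (4 - 8)*854 = -4*854 = -3416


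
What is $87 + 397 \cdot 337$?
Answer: $133876$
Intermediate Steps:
$87 + 397 \cdot 337 = 87 + 133789 = 133876$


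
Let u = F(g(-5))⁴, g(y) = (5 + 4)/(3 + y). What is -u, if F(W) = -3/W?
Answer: -16/81 ≈ -0.19753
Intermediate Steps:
g(y) = 9/(3 + y)
u = 16/81 (u = (-3/(9/(3 - 5)))⁴ = (-3/(9/(-2)))⁴ = (-3/(9*(-½)))⁴ = (-3/(-9/2))⁴ = (-3*(-2/9))⁴ = (⅔)⁴ = 16/81 ≈ 0.19753)
-u = -1*16/81 = -16/81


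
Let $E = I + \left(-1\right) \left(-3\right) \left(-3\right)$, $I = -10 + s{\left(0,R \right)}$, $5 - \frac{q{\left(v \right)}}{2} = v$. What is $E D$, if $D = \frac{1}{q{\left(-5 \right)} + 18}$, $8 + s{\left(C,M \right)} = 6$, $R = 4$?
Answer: $- \frac{21}{38} \approx -0.55263$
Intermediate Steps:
$s{\left(C,M \right)} = -2$ ($s{\left(C,M \right)} = -8 + 6 = -2$)
$q{\left(v \right)} = 10 - 2 v$
$I = -12$ ($I = -10 - 2 = -12$)
$E = -21$ ($E = -12 + \left(-1\right) \left(-3\right) \left(-3\right) = -12 + 3 \left(-3\right) = -12 - 9 = -21$)
$D = \frac{1}{38}$ ($D = \frac{1}{\left(10 - -10\right) + 18} = \frac{1}{\left(10 + 10\right) + 18} = \frac{1}{20 + 18} = \frac{1}{38} \approx 0.026316$)
$E D = \left(-21\right) \frac{1}{38} = - \frac{21}{38}$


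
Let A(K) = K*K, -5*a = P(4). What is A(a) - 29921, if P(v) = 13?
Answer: -747856/25 ≈ -29914.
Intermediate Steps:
a = -13/5 (a = -1/5*13 = -13/5 ≈ -2.6000)
A(K) = K**2
A(a) - 29921 = (-13/5)**2 - 29921 = 169/25 - 29921 = -747856/25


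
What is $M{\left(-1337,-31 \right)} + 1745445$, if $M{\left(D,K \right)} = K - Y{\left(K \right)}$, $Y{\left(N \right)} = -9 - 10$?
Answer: $1745433$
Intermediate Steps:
$Y{\left(N \right)} = -19$ ($Y{\left(N \right)} = -9 - 10 = -19$)
$M{\left(D,K \right)} = 19 + K$ ($M{\left(D,K \right)} = K - -19 = K + 19 = 19 + K$)
$M{\left(-1337,-31 \right)} + 1745445 = \left(19 - 31\right) + 1745445 = -12 + 1745445 = 1745433$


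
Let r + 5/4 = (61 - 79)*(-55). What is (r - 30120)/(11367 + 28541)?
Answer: -116525/159632 ≈ -0.72996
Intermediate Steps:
r = 3955/4 (r = -5/4 + (61 - 79)*(-55) = -5/4 - 18*(-55) = -5/4 + 990 = 3955/4 ≈ 988.75)
(r - 30120)/(11367 + 28541) = (3955/4 - 30120)/(11367 + 28541) = -116525/4/39908 = -116525/4*1/39908 = -116525/159632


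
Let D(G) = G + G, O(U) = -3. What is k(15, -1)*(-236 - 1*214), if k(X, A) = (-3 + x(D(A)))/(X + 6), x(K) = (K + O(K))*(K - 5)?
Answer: -4800/7 ≈ -685.71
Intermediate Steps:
D(G) = 2*G
x(K) = (-5 + K)*(-3 + K) (x(K) = (K - 3)*(K - 5) = (-3 + K)*(-5 + K) = (-5 + K)*(-3 + K))
k(X, A) = (12 - 16*A + 4*A²)/(6 + X) (k(X, A) = (-3 + (15 + (2*A)² - 16*A))/(X + 6) = (-3 + (15 + 4*A² - 16*A))/(6 + X) = (-3 + (15 - 16*A + 4*A²))/(6 + X) = (12 - 16*A + 4*A²)/(6 + X))
k(15, -1)*(-236 - 1*214) = (4*(3 + (-1)² - 4*(-1))/(6 + 15))*(-236 - 1*214) = (4*(3 + 1 + 4)/21)*(-236 - 214) = (4*(1/21)*8)*(-450) = (32/21)*(-450) = -4800/7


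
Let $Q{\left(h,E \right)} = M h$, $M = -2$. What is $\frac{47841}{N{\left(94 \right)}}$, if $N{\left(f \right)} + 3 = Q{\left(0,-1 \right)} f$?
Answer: $-15947$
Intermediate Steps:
$Q{\left(h,E \right)} = - 2 h$
$N{\left(f \right)} = -3$ ($N{\left(f \right)} = -3 + \left(-2\right) 0 f = -3 + 0 f = -3 + 0 = -3$)
$\frac{47841}{N{\left(94 \right)}} = \frac{47841}{-3} = 47841 \left(- \frac{1}{3}\right) = -15947$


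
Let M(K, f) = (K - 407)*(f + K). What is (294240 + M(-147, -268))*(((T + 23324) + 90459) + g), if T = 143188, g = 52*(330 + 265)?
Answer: 150908550650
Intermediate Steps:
g = 30940 (g = 52*595 = 30940)
M(K, f) = (-407 + K)*(K + f)
(294240 + M(-147, -268))*(((T + 23324) + 90459) + g) = (294240 + ((-147)² - 407*(-147) - 407*(-268) - 147*(-268)))*(((143188 + 23324) + 90459) + 30940) = (294240 + (21609 + 59829 + 109076 + 39396))*((166512 + 90459) + 30940) = (294240 + 229910)*(256971 + 30940) = 524150*287911 = 150908550650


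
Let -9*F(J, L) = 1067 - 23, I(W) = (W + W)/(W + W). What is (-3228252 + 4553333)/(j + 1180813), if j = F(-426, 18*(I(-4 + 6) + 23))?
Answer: 1325081/1180697 ≈ 1.1223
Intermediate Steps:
I(W) = 1 (I(W) = (2*W)/((2*W)) = (2*W)*(1/(2*W)) = 1)
F(J, L) = -116 (F(J, L) = -(1067 - 23)/9 = -⅑*1044 = -116)
j = -116
(-3228252 + 4553333)/(j + 1180813) = (-3228252 + 4553333)/(-116 + 1180813) = 1325081/1180697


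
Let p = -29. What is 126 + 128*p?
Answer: -3586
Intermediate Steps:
126 + 128*p = 126 + 128*(-29) = 126 - 3712 = -3586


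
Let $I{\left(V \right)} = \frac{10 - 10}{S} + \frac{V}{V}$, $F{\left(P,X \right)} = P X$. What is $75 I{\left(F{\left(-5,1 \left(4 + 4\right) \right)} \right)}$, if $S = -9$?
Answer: $75$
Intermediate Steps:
$I{\left(V \right)} = 1$ ($I{\left(V \right)} = \frac{10 - 10}{-9} + \frac{V}{V} = \left(10 - 10\right) \left(- \frac{1}{9}\right) + 1 = 0 \left(- \frac{1}{9}\right) + 1 = 0 + 1 = 1$)
$75 I{\left(F{\left(-5,1 \left(4 + 4\right) \right)} \right)} = 75 \cdot 1 = 75$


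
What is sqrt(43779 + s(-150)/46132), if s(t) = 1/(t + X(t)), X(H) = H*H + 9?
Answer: sqrt(11644347686285183872791)/515732694 ≈ 209.23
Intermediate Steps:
X(H) = 9 + H**2 (X(H) = H**2 + 9 = 9 + H**2)
s(t) = 1/(9 + t + t**2) (s(t) = 1/(t + (9 + t**2)) = 1/(9 + t + t**2))
sqrt(43779 + s(-150)/46132) = sqrt(43779 + 1/((9 - 150 + (-150)**2)*46132)) = sqrt(43779 + (1/46132)/(9 - 150 + 22500)) = sqrt(43779 + (1/46132)/22359) = sqrt(43779 + (1/22359)*(1/46132)) = sqrt(43779 + 1/1031465388) = sqrt(45156523221253/1031465388) = sqrt(11644347686285183872791)/515732694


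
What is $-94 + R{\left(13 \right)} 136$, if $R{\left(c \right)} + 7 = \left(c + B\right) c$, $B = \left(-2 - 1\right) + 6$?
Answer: $27242$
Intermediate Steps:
$B = 3$ ($B = -3 + 6 = 3$)
$R{\left(c \right)} = -7 + c \left(3 + c\right)$ ($R{\left(c \right)} = -7 + \left(c + 3\right) c = -7 + \left(3 + c\right) c = -7 + c \left(3 + c\right)$)
$-94 + R{\left(13 \right)} 136 = -94 + \left(-7 + 13^{2} + 3 \cdot 13\right) 136 = -94 + \left(-7 + 169 + 39\right) 136 = -94 + 201 \cdot 136 = -94 + 27336 = 27242$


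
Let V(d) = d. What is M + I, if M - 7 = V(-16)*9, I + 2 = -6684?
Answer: -6823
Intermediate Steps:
I = -6686 (I = -2 - 6684 = -6686)
M = -137 (M = 7 - 16*9 = 7 - 144 = -137)
M + I = -137 - 6686 = -6823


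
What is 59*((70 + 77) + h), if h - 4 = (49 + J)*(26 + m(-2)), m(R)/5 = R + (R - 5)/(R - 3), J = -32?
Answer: 31978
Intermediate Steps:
m(R) = 5*R + 5*(-5 + R)/(-3 + R) (m(R) = 5*(R + (R - 5)/(R - 3)) = 5*(R + (-5 + R)/(-3 + R)) = 5*R + 5*(-5 + R)/(-3 + R))
h = 395 (h = 4 + (49 - 32)*(26 + 5*(-5 + (-2)**2 - 2*(-2))/(-3 - 2)) = 4 + 17*(26 + 5*(-5 + 4 + 4)/(-5)) = 4 + 17*(26 + 5*(-1/5)*3) = 4 + 17*(26 - 3) = 4 + 17*23 = 4 + 391 = 395)
59*((70 + 77) + h) = 59*((70 + 77) + 395) = 59*(147 + 395) = 59*542 = 31978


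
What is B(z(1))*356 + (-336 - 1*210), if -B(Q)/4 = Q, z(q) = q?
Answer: -1970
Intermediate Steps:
B(Q) = -4*Q
B(z(1))*356 + (-336 - 1*210) = -4*1*356 + (-336 - 1*210) = -4*356 + (-336 - 210) = -1424 - 546 = -1970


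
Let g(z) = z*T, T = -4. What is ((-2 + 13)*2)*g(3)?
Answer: -264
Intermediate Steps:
g(z) = -4*z (g(z) = z*(-4) = -4*z)
((-2 + 13)*2)*g(3) = ((-2 + 13)*2)*(-4*3) = (11*2)*(-12) = 22*(-12) = -264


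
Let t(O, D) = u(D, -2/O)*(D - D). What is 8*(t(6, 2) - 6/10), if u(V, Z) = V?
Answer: -24/5 ≈ -4.8000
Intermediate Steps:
t(O, D) = 0 (t(O, D) = D*(D - D) = D*0 = 0)
8*(t(6, 2) - 6/10) = 8*(0 - 6/10) = 8*(0 - 6*1/10) = 8*(0 - 3/5) = 8*(-3/5) = -24/5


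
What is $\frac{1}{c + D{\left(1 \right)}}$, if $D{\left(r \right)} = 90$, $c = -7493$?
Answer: $- \frac{1}{7403} \approx -0.00013508$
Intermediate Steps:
$\frac{1}{c + D{\left(1 \right)}} = \frac{1}{-7493 + 90} = \frac{1}{-7403} = - \frac{1}{7403}$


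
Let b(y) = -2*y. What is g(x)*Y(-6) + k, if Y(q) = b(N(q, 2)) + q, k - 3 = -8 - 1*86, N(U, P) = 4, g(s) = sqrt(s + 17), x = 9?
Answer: -91 - 14*sqrt(26) ≈ -162.39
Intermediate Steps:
g(s) = sqrt(17 + s)
k = -91 (k = 3 + (-8 - 1*86) = 3 + (-8 - 86) = 3 - 94 = -91)
Y(q) = -8 + q (Y(q) = -2*4 + q = -8 + q)
g(x)*Y(-6) + k = sqrt(17 + 9)*(-8 - 6) - 91 = sqrt(26)*(-14) - 91 = -14*sqrt(26) - 91 = -91 - 14*sqrt(26)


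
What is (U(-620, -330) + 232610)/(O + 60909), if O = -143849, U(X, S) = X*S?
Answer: -43721/8294 ≈ -5.2714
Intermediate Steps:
U(X, S) = S*X
(U(-620, -330) + 232610)/(O + 60909) = (-330*(-620) + 232610)/(-143849 + 60909) = (204600 + 232610)/(-82940) = 437210*(-1/82940) = -43721/8294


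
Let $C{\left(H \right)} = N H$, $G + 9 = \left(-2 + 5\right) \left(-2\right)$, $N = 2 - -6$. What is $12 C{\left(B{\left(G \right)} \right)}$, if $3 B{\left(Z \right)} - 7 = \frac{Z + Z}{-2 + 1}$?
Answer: $1184$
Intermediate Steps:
$N = 8$ ($N = 2 + 6 = 8$)
$G = -15$ ($G = -9 + \left(-2 + 5\right) \left(-2\right) = -9 + 3 \left(-2\right) = -9 - 6 = -15$)
$B{\left(Z \right)} = \frac{7}{3} - \frac{2 Z}{3}$ ($B{\left(Z \right)} = \frac{7}{3} + \frac{\left(Z + Z\right) \frac{1}{-2 + 1}}{3} = \frac{7}{3} + \frac{2 Z \frac{1}{-1}}{3} = \frac{7}{3} + \frac{2 Z \left(-1\right)}{3} = \frac{7}{3} + \frac{\left(-2\right) Z}{3} = \frac{7}{3} - \frac{2 Z}{3}$)
$C{\left(H \right)} = 8 H$
$12 C{\left(B{\left(G \right)} \right)} = 12 \cdot 8 \left(\frac{7}{3} - -10\right) = 12 \cdot 8 \left(\frac{7}{3} + 10\right) = 12 \cdot 8 \cdot \frac{37}{3} = 12 \cdot \frac{296}{3} = 1184$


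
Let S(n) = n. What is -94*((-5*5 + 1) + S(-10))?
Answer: 3196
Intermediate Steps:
-94*((-5*5 + 1) + S(-10)) = -94*((-5*5 + 1) - 10) = -94*((-25 + 1) - 10) = -94*(-24 - 10) = -94*(-34) = 3196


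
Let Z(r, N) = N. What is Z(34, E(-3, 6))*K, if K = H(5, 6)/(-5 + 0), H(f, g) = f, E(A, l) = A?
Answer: 3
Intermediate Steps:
K = -1 (K = 5/(-5 + 0) = 5/(-5) = 5*(-⅕) = -1)
Z(34, E(-3, 6))*K = -3*(-1) = 3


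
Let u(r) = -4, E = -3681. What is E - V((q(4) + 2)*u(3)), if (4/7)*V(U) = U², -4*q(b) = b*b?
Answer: -3793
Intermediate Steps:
q(b) = -b²/4 (q(b) = -b*b/4 = -b²/4)
V(U) = 7*U²/4
E - V((q(4) + 2)*u(3)) = -3681 - 7*((-¼*4² + 2)*(-4))²/4 = -3681 - 7*((-¼*16 + 2)*(-4))²/4 = -3681 - 7*((-4 + 2)*(-4))²/4 = -3681 - 7*(-2*(-4))²/4 = -3681 - 7*8²/4 = -3681 - 7*64/4 = -3681 - 1*112 = -3681 - 112 = -3793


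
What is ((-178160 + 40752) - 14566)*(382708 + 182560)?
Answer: -85906039032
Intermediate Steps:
((-178160 + 40752) - 14566)*(382708 + 182560) = (-137408 - 14566)*565268 = -151974*565268 = -85906039032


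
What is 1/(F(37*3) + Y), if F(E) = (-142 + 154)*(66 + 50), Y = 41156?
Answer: 1/42548 ≈ 2.3503e-5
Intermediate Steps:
F(E) = 1392 (F(E) = 12*116 = 1392)
1/(F(37*3) + Y) = 1/(1392 + 41156) = 1/42548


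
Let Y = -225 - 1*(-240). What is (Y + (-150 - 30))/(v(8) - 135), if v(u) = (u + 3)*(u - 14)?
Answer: 55/67 ≈ 0.82090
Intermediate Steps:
Y = 15 (Y = -225 + 240 = 15)
v(u) = (-14 + u)*(3 + u) (v(u) = (3 + u)*(-14 + u) = (-14 + u)*(3 + u))
(Y + (-150 - 30))/(v(8) - 135) = (15 + (-150 - 30))/((-42 + 8² - 11*8) - 135) = (15 - 180)/((-42 + 64 - 88) - 135) = -165/(-66 - 135) = -165/(-201) = -165*(-1/201) = 55/67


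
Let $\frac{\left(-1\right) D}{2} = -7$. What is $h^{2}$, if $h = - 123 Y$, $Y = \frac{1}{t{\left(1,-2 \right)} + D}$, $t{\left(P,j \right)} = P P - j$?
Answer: $\frac{15129}{289} \approx 52.349$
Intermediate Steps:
$t{\left(P,j \right)} = P^{2} - j$
$D = 14$ ($D = \left(-2\right) \left(-7\right) = 14$)
$Y = \frac{1}{17}$ ($Y = \frac{1}{\left(1^{2} - -2\right) + 14} = \frac{1}{\left(1 + 2\right) + 14} = \frac{1}{3 + 14} = \frac{1}{17} \approx 0.058824$)
$h = - \frac{123}{17}$ ($h = \left(-123\right) \frac{1}{17} = - \frac{123}{17} \approx -7.2353$)
$h^{2} = \left(- \frac{123}{17}\right)^{2} = \frac{15129}{289}$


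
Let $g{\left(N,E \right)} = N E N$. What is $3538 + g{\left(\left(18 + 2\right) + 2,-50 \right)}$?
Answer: $-20662$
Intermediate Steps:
$g{\left(N,E \right)} = E N^{2}$ ($g{\left(N,E \right)} = E N N = E N^{2}$)
$3538 + g{\left(\left(18 + 2\right) + 2,-50 \right)} = 3538 - 50 \left(\left(18 + 2\right) + 2\right)^{2} = 3538 - 50 \left(20 + 2\right)^{2} = 3538 - 50 \cdot 22^{2} = 3538 - 24200 = -20662$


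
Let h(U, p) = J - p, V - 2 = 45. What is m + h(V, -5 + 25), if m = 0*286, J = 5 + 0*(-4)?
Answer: -15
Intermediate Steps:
V = 47 (V = 2 + 45 = 47)
J = 5 (J = 5 + 0 = 5)
h(U, p) = 5 - p
m = 0
m + h(V, -5 + 25) = 0 + (5 - (-5 + 25)) = 0 + (5 - 1*20) = 0 + (5 - 20) = 0 - 15 = -15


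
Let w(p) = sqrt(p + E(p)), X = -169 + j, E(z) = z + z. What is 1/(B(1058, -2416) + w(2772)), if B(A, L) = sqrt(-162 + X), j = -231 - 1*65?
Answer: 1/(6*sqrt(231) + I*sqrt(627)) ≈ 0.010197 - 0.0028*I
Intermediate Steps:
E(z) = 2*z
j = -296 (j = -231 - 65 = -296)
X = -465 (X = -169 - 296 = -465)
w(p) = sqrt(3)*sqrt(p) (w(p) = sqrt(p + 2*p) = sqrt(3*p) = sqrt(3)*sqrt(p))
B(A, L) = I*sqrt(627) (B(A, L) = sqrt(-162 - 465) = sqrt(-627) = I*sqrt(627))
1/(B(1058, -2416) + w(2772)) = 1/(I*sqrt(627) + sqrt(3)*sqrt(2772)) = 1/(I*sqrt(627) + sqrt(3)*(6*sqrt(77))) = 1/(I*sqrt(627) + 6*sqrt(231)) = 1/(6*sqrt(231) + I*sqrt(627))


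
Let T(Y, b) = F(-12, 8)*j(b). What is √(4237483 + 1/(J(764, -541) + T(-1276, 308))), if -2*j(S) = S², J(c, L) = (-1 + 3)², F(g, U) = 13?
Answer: 7*√8220076177313715/308306 ≈ 2058.5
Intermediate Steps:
J(c, L) = 4 (J(c, L) = 2² = 4)
j(S) = -S²/2
T(Y, b) = -13*b²/2 (T(Y, b) = 13*(-b²/2) = -13*b²/2)
√(4237483 + 1/(J(764, -541) + T(-1276, 308))) = √(4237483 + 1/(4 - 13/2*308²)) = √(4237483 + 1/(4 - 13/2*94864)) = √(4237483 + 1/(4 - 616616)) = √(4237483 + 1/(-616612)) = √(4237483 - 1/616612) = √(2612882867595/616612) = 7*√8220076177313715/308306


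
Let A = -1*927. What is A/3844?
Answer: -927/3844 ≈ -0.24116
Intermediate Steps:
A = -927
A/3844 = -927/3844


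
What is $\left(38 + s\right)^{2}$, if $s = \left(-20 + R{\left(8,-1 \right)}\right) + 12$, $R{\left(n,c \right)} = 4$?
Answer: $1156$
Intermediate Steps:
$s = -4$ ($s = \left(-20 + 4\right) + 12 = -16 + 12 = -4$)
$\left(38 + s\right)^{2} = \left(38 - 4\right)^{2} = 34^{2} = 1156$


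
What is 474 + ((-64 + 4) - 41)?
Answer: 373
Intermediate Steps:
474 + ((-64 + 4) - 41) = 474 + (-60 - 41) = 474 - 101 = 373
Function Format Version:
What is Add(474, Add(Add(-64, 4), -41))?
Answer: 373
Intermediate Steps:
Add(474, Add(Add(-64, 4), -41)) = Add(474, Add(-60, -41)) = Add(474, -101) = 373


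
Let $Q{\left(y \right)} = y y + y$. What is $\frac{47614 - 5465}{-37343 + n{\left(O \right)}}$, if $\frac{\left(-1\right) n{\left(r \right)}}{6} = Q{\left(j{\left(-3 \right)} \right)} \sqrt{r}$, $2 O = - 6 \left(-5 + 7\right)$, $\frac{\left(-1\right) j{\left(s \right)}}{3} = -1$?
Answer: $- \frac{1573970107}{1394530753} + \frac{3034728 i \sqrt{6}}{1394530753} \approx -1.1287 + 0.0053305 i$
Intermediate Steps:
$j{\left(s \right)} = 3$ ($j{\left(s \right)} = \left(-3\right) \left(-1\right) = 3$)
$Q{\left(y \right)} = y + y^{2}$ ($Q{\left(y \right)} = y^{2} + y = y + y^{2}$)
$O = -6$ ($O = \frac{\left(-1\right) 6 \left(-5 + 7\right)}{2} = \frac{\left(-1\right) 6 \cdot 2}{2} = \frac{\left(-1\right) 12}{2} = \frac{1}{2} \left(-12\right) = -6$)
$n{\left(r \right)} = - 72 \sqrt{r}$ ($n{\left(r \right)} = - 6 \cdot 3 \left(1 + 3\right) \sqrt{r} = - 6 \cdot 3 \cdot 4 \sqrt{r} = - 6 \cdot 12 \sqrt{r} = - 72 \sqrt{r}$)
$\frac{47614 - 5465}{-37343 + n{\left(O \right)}} = \frac{47614 - 5465}{-37343 - 72 \sqrt{-6}} = \frac{42149}{-37343 - 72 i \sqrt{6}}$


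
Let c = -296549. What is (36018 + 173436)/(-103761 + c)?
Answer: -104727/200155 ≈ -0.52323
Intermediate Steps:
(36018 + 173436)/(-103761 + c) = (36018 + 173436)/(-103761 - 296549) = 209454/(-400310) = 209454*(-1/400310) = -104727/200155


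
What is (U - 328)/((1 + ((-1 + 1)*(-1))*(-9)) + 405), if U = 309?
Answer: -19/406 ≈ -0.046798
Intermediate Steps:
(U - 328)/((1 + ((-1 + 1)*(-1))*(-9)) + 405) = (309 - 328)/((1 + ((-1 + 1)*(-1))*(-9)) + 405) = -19/((1 + (0*(-1))*(-9)) + 405) = -19/((1 + 0*(-9)) + 405) = -19/((1 + 0) + 405) = -19/(1 + 405) = -19/406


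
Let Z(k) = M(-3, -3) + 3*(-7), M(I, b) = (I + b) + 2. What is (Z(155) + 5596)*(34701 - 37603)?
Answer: -16167042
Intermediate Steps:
M(I, b) = 2 + I + b
Z(k) = -25 (Z(k) = (2 - 3 - 3) + 3*(-7) = -4 - 21 = -25)
(Z(155) + 5596)*(34701 - 37603) = (-25 + 5596)*(34701 - 37603) = 5571*(-2902) = -16167042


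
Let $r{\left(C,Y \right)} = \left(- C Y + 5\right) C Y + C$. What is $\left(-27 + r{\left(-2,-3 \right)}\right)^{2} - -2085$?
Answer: $3310$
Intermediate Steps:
$r{\left(C,Y \right)} = C + C Y \left(5 - C Y\right)$ ($r{\left(C,Y \right)} = \left(- C Y + 5\right) C Y + C = \left(5 - C Y\right) C Y + C = C \left(5 - C Y\right) Y + C = C Y \left(5 - C Y\right) + C = C + C Y \left(5 - C Y\right)$)
$\left(-27 + r{\left(-2,-3 \right)}\right)^{2} - -2085 = \left(-27 - 2 \left(1 + 5 \left(-3\right) - - 2 \left(-3\right)^{2}\right)\right)^{2} - -2085 = \left(-27 - 2 \left(1 - 15 - \left(-2\right) 9\right)\right)^{2} + 2085 = \left(-27 - 2 \left(1 - 15 + 18\right)\right)^{2} + 2085 = \left(-27 - 8\right)^{2} + 2085 = \left(-35\right)^{2} + 2085 = 1225 + 2085 = 3310$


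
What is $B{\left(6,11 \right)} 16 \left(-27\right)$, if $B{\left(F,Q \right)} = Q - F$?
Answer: $-2160$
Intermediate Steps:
$B{\left(6,11 \right)} 16 \left(-27\right) = \left(11 - 6\right) 16 \left(-27\right) = 5 \cdot 16 \left(-27\right) = 80 \left(-27\right) = -2160$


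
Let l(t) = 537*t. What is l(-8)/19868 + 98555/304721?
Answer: 162252331/1513549207 ≈ 0.10720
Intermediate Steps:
l(-8)/19868 + 98555/304721 = (537*(-8))/19868 + 98555/304721 = -4296*1/19868 + 98555*(1/304721) = -1074/4967 + 98555/304721 = 162252331/1513549207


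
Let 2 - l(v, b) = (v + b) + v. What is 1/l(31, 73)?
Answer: -1/133 ≈ -0.0075188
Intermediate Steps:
l(v, b) = 2 - b - 2*v (l(v, b) = 2 - ((v + b) + v) = 2 - ((b + v) + v) = 2 - (b + 2*v) = 2 + (-b - 2*v) = 2 - b - 2*v)
1/l(31, 73) = 1/(2 - 1*73 - 2*31) = 1/(2 - 73 - 62) = 1/(-133) = -1/133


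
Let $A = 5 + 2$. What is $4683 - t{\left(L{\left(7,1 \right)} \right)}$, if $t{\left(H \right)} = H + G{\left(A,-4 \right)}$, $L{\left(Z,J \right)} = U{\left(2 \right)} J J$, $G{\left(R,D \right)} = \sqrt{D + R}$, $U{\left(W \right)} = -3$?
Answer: $4686 - \sqrt{3} \approx 4684.3$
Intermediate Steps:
$A = 7$
$L{\left(Z,J \right)} = - 3 J^{2}$ ($L{\left(Z,J \right)} = - 3 J J = - 3 J^{2}$)
$t{\left(H \right)} = H + \sqrt{3}$ ($t{\left(H \right)} = H + \sqrt{-4 + 7} = H + \sqrt{3}$)
$4683 - t{\left(L{\left(7,1 \right)} \right)} = 4683 - \left(- 3 \cdot 1^{2} + \sqrt{3}\right) = 4683 - \left(\left(-3\right) 1 + \sqrt{3}\right) = 4683 - \left(-3 + \sqrt{3}\right) = 4683 + \left(3 - \sqrt{3}\right) = 4686 - \sqrt{3}$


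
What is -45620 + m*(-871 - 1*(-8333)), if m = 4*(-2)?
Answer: -105316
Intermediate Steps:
m = -8
-45620 + m*(-871 - 1*(-8333)) = -45620 - 8*(-871 - 1*(-8333)) = -45620 - 8*(-871 + 8333) = -45620 - 8*7462 = -45620 - 59696 = -105316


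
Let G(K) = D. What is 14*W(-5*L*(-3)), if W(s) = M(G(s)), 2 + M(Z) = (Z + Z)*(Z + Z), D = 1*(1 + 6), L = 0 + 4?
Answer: 2716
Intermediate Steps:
L = 4
D = 7 (D = 1*7 = 7)
G(K) = 7
M(Z) = -2 + 4*Z² (M(Z) = -2 + (Z + Z)*(Z + Z) = -2 + (2*Z)*(2*Z) = -2 + 4*Z²)
W(s) = 194 (W(s) = -2 + 4*7² = -2 + 4*49 = -2 + 196 = 194)
14*W(-5*L*(-3)) = 14*194 = 2716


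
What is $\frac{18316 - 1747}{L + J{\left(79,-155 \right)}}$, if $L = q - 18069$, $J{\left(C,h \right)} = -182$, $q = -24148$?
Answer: $- \frac{263}{673} \approx -0.39079$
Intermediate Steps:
$L = -42217$ ($L = -24148 - 18069 = -42217$)
$\frac{18316 - 1747}{L + J{\left(79,-155 \right)}} = \frac{18316 - 1747}{-42217 - 182} = \frac{16569}{-42399} = 16569 \left(- \frac{1}{42399}\right) = - \frac{263}{673}$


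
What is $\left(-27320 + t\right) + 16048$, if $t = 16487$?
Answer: $5215$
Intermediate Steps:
$\left(-27320 + t\right) + 16048 = \left(-27320 + 16487\right) + 16048 = -10833 + 16048 = 5215$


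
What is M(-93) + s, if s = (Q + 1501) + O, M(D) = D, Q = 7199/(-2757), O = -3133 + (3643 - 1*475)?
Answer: 3971152/2757 ≈ 1440.4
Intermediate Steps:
O = 35 (O = -3133 + (3643 - 475) = -3133 + 3168 = 35)
Q = -7199/2757 (Q = 7199*(-1/2757) = -7199/2757 ≈ -2.6112)
s = 4227553/2757 (s = (-7199/2757 + 1501) + 35 = 4131058/2757 + 35 = 4227553/2757 ≈ 1533.4)
M(-93) + s = -93 + 4227553/2757 = 3971152/2757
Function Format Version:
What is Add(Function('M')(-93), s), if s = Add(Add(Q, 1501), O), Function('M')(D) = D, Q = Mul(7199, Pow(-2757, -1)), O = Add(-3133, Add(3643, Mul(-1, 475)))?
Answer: Rational(3971152, 2757) ≈ 1440.4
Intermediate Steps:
O = 35 (O = Add(-3133, Add(3643, -475)) = Add(-3133, 3168) = 35)
Q = Rational(-7199, 2757) (Q = Mul(7199, Rational(-1, 2757)) = Rational(-7199, 2757) ≈ -2.6112)
s = Rational(4227553, 2757) (s = Add(Add(Rational(-7199, 2757), 1501), 35) = Add(Rational(4131058, 2757), 35) = Rational(4227553, 2757) ≈ 1533.4)
Add(Function('M')(-93), s) = Add(-93, Rational(4227553, 2757)) = Rational(3971152, 2757)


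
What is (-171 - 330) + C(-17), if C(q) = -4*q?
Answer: -433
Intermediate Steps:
(-171 - 330) + C(-17) = (-171 - 330) - 4*(-17) = -501 + 68 = -433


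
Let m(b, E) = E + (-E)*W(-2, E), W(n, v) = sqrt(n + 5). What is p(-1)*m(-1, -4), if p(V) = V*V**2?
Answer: 4 - 4*sqrt(3) ≈ -2.9282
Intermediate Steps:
W(n, v) = sqrt(5 + n)
m(b, E) = E - E*sqrt(3) (m(b, E) = E + (-E)*sqrt(5 - 2) = E + (-E)*sqrt(3) = E - E*sqrt(3))
p(V) = V**3
p(-1)*m(-1, -4) = (-1)**3*(-4*(1 - sqrt(3))) = -(-4 + 4*sqrt(3)) = 4 - 4*sqrt(3)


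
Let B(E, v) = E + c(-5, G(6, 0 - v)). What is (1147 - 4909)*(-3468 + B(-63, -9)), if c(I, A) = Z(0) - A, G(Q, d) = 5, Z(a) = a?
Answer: 13302432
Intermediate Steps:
c(I, A) = -A (c(I, A) = 0 - A = -A)
B(E, v) = -5 + E (B(E, v) = E - 1*5 = E - 5 = -5 + E)
(1147 - 4909)*(-3468 + B(-63, -9)) = (1147 - 4909)*(-3468 + (-5 - 63)) = -3762*(-3468 - 68) = -3762*(-3536) = 13302432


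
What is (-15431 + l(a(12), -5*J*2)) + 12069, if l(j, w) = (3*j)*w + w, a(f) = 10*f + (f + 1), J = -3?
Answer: 8638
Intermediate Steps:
a(f) = 1 + 11*f (a(f) = 10*f + (1 + f) = 1 + 11*f)
l(j, w) = w + 3*j*w (l(j, w) = 3*j*w + w = w + 3*j*w)
(-15431 + l(a(12), -5*J*2)) + 12069 = (-15431 + (-5*(-3)*2)*(1 + 3*(1 + 11*12))) + 12069 = (-15431 + (15*2)*(1 + 3*(1 + 132))) + 12069 = (-15431 + 30*(1 + 3*133)) + 12069 = (-15431 + 30*(1 + 399)) + 12069 = (-15431 + 30*400) + 12069 = (-15431 + 12000) + 12069 = -3431 + 12069 = 8638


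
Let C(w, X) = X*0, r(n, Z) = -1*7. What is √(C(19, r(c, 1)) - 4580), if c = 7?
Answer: 2*I*√1145 ≈ 67.676*I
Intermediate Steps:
r(n, Z) = -7
C(w, X) = 0
√(C(19, r(c, 1)) - 4580) = √(0 - 4580) = √(-4580) = 2*I*√1145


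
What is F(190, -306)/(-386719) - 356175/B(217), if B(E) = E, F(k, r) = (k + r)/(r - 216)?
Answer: -1239656758859/755262207 ≈ -1641.4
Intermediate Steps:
F(k, r) = (k + r)/(-216 + r)
F(190, -306)/(-386719) - 356175/B(217) = ((190 - 306)/(-216 - 306))/(-386719) - 356175/217 = (-116/(-522))*(-1/386719) - 356175*1/217 = -1/522*(-116)*(-1/386719) - 356175/217 = (2/9)*(-1/386719) - 356175/217 = -2/3480471 - 356175/217 = -1239656758859/755262207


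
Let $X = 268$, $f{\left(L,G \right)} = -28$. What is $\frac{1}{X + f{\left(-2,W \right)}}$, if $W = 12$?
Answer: $\frac{1}{240} \approx 0.0041667$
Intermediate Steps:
$\frac{1}{X + f{\left(-2,W \right)}} = \frac{1}{268 - 28} = \frac{1}{240}$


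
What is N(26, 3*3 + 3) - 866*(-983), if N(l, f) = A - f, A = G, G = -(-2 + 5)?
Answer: 851263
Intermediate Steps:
G = -3 (G = -1*3 = -3)
A = -3
N(l, f) = -3 - f
N(26, 3*3 + 3) - 866*(-983) = (-3 - (3*3 + 3)) - 866*(-983) = (-3 - (9 + 3)) + 851278 = (-3 - 1*12) + 851278 = (-3 - 12) + 851278 = -15 + 851278 = 851263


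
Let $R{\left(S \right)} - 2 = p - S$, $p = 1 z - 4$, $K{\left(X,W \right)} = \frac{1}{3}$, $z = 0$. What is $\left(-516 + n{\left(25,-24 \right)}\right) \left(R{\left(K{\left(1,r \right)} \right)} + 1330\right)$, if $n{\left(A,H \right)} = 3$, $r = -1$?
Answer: $-681093$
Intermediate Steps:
$K{\left(X,W \right)} = \frac{1}{3}$
$p = -4$ ($p = 1 \cdot 0 - 4 = 0 - 4 = -4$)
$R{\left(S \right)} = -2 - S$ ($R{\left(S \right)} = 2 - \left(4 + S\right) = -2 - S$)
$\left(-516 + n{\left(25,-24 \right)}\right) \left(R{\left(K{\left(1,r \right)} \right)} + 1330\right) = \left(-516 + 3\right) \left(\left(-2 - \frac{1}{3}\right) + 1330\right) = - 513 \left(\left(-2 - \frac{1}{3}\right) + 1330\right) = - 513 \left(- \frac{7}{3} + 1330\right) = \left(-513\right) \frac{3983}{3} = -681093$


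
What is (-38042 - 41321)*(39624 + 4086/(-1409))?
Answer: -4430529155190/1409 ≈ -3.1445e+9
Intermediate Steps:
(-38042 - 41321)*(39624 + 4086/(-1409)) = -79363*(39624 + 4086*(-1/1409)) = -79363*(39624 - 4086/1409) = -79363*55826130/1409 = -4430529155190/1409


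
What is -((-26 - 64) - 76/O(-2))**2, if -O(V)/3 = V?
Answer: -94864/9 ≈ -10540.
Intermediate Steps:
O(V) = -3*V
-((-26 - 64) - 76/O(-2))**2 = -((-26 - 64) - 76/((-3*(-2))))**2 = -(-90 - 76/6)**2 = -(-90 - 76*1/6)**2 = -(-90 - 38/3)**2 = -(-308/3)**2 = -1*94864/9 = -94864/9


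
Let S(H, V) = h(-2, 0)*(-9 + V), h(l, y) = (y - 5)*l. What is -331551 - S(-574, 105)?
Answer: -332511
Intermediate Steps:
h(l, y) = l*(-5 + y) (h(l, y) = (-5 + y)*l = l*(-5 + y))
S(H, V) = -90 + 10*V (S(H, V) = (-2*(-5 + 0))*(-9 + V) = (-2*(-5))*(-9 + V) = 10*(-9 + V) = -90 + 10*V)
-331551 - S(-574, 105) = -331551 - (-90 + 10*105) = -331551 - (-90 + 1050) = -331551 - 1*960 = -331551 - 960 = -332511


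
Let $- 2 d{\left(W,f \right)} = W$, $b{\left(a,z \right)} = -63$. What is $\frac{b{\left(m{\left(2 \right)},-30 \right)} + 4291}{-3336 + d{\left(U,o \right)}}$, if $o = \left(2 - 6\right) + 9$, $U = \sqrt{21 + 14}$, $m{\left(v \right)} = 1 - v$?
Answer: $- \frac{56418432}{44515549} + \frac{8456 \sqrt{35}}{44515549} \approx -1.2663$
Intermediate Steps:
$U = \sqrt{35} \approx 5.9161$
$o = 5$ ($o = -4 + 9 = 5$)
$d{\left(W,f \right)} = - \frac{W}{2}$
$\frac{b{\left(m{\left(2 \right)},-30 \right)} + 4291}{-3336 + d{\left(U,o \right)}} = \frac{-63 + 4291}{-3336 - \frac{\sqrt{35}}{2}} = \frac{4228}{-3336 - \frac{\sqrt{35}}{2}}$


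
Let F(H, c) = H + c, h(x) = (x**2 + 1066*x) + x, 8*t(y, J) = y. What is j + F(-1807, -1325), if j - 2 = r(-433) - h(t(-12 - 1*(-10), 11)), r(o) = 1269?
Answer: -25509/16 ≈ -1594.3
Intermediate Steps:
t(y, J) = y/8
h(x) = x**2 + 1067*x
j = 24603/16 (j = 2 + (1269 - (-12 - 1*(-10))/8*(1067 + (-12 - 1*(-10))/8)) = 2 + (1269 - (-12 + 10)/8*(1067 + (-12 + 10)/8)) = 2 + (1269 - (1/8)*(-2)*(1067 + (1/8)*(-2))) = 2 + (1269 - (-1)*(1067 - 1/4)/4) = 2 + (1269 - (-1)*4267/(4*4)) = 2 + (1269 - 1*(-4267/16)) = 2 + (1269 + 4267/16) = 2 + 24571/16 = 24603/16 ≈ 1537.7)
j + F(-1807, -1325) = 24603/16 + (-1807 - 1325) = 24603/16 - 3132 = -25509/16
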